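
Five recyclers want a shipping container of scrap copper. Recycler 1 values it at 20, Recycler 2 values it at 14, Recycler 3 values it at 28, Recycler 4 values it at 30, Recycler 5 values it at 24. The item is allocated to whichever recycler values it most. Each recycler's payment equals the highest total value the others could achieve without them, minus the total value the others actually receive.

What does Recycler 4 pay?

28

Recycler 4 has the highest value and receives the item.
Without Recycler 4, the item would go to the next-highest value, 28, so the others could achieve 28.
With Recycler 4 present and winning, the others receive nothing, so their total is 0.
Payment = 28 - 0 = 28.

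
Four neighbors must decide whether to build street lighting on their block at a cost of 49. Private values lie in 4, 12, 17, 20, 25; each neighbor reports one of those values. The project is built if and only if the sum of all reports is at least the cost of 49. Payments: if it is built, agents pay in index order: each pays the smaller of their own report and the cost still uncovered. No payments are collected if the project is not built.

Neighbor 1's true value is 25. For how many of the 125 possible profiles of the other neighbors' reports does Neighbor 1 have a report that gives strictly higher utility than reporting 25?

Others report (4, 4, 25): truth gives 0; report 17 gives 8 > 0. Violating.
Others report (4, 12, 17): truth gives 0; report 17 gives 8 > 0. Violating.
Others report (4, 12, 20): truth gives 0; report 17 gives 8 > 0. Violating.
Others report (4, 12, 25): truth gives 0; report 12 gives 13 > 0. Violating.
Others report (4, 4, 4): truth gives 0; no alternative beats it.
Others report (4, 4, 12): truth gives 0; no alternative beats it.
(Checking all 125 profiles: 112 have a profitable deviation, 13 do not.)

112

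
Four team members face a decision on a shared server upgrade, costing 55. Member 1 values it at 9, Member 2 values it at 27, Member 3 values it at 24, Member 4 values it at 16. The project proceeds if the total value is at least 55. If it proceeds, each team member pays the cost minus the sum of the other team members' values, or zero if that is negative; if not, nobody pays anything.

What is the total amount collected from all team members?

9

Total value 76 ≥ cost 55, so it is built.
Member 1: others sum to 67; max(0, 55 - 67) = 0.
Member 2: others sum to 49; max(0, 55 - 49) = 6.
Member 3: others sum to 52; max(0, 55 - 52) = 3.
Member 4: others sum to 60; max(0, 55 - 60) = 0.
Total collected = 0 + 6 + 3 + 0 = 9.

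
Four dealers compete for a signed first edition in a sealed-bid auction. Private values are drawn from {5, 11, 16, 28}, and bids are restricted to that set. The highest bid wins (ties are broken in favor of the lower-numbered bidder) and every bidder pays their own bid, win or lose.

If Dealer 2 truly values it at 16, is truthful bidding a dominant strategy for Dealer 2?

No

Consider the case where Dealer 1 bids 5, Dealer 3 bids 5 and Dealer 4 bids 5.
Truthful bid 16: wins, pays 16, utility 16 - 16 = 0.
Bid 11 instead: wins, pays 11, utility 16 - 11 = 5.
Since 5 > 0, bidding 11 is strictly better here, so truthful bidding is not dominant.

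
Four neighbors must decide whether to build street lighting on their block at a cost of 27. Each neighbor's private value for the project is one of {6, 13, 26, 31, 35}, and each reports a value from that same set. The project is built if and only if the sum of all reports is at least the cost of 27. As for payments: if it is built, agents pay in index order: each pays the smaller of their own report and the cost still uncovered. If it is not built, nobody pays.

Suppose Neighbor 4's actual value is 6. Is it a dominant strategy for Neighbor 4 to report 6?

Check each profile of the others' reports and compare truth against every alternative report.
Others report (6, 6, 6): truth gives 0, best alternative gives -3.
Others report (6, 6, 26): truth gives 6, best alternative gives 6.
Others report (6, 6, 31): truth gives 6, best alternative gives 6.
Others report (6, 6, 35): truth gives 6, best alternative gives 6.
Others report (6, 13, 13): truth gives 6, best alternative gives 6.
Others report (6, 13, 26): truth gives 6, best alternative gives 6.
(Remaining 119 profiles checked similarly; truth is weakly best in each.)
In every case the truthful report is at least as good as any alternative, so it is a dominant strategy.

Yes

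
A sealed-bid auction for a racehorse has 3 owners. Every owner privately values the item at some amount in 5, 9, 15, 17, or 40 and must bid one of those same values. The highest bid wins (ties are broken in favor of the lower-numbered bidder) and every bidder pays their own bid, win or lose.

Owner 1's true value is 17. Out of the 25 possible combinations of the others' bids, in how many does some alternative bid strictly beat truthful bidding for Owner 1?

Others bid (5, 5): truth gives 0; bid 5 gives 12 > 0. Violating.
Others bid (5, 9): truth gives 0; bid 9 gives 8 > 0. Violating.
Others bid (5, 15): truth gives 0; bid 15 gives 2 > 0. Violating.
Others bid (5, 40): truth gives -17; bid 5 gives -5 > -17. Violating.
Others bid (5, 17): truth gives 0; no alternative beats it.
Others bid (9, 17): truth gives 0; no alternative beats it.
(Checking all 25 profiles: 18 have a profitable deviation, 7 do not.)

18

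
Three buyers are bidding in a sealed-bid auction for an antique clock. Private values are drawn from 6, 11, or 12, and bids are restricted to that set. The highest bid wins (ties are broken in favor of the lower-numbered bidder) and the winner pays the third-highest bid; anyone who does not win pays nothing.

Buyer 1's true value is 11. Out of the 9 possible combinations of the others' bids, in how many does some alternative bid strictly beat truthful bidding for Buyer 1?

2

Others bid (6, 12): truth gives 0; bid 12 gives 5 > 0. Violating.
Others bid (12, 6): truth gives 0; bid 12 gives 5 > 0. Violating.
Others bid (6, 6): truth gives 5; no alternative beats it.
Others bid (6, 11): truth gives 5; no alternative beats it.
(Checking all 9 profiles: 2 have a profitable deviation, 7 do not.)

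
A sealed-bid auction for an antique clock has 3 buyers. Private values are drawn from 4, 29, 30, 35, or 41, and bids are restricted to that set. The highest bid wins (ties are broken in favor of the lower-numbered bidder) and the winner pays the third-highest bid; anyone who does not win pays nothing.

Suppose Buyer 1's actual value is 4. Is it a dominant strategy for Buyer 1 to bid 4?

Check each profile of the others' bids and compare truth against every alternative bid.
Others bid (29, 29): truth gives 0, best alternative gives -25.
Others bid (4, 4): truth gives 0, best alternative gives 0.
Others bid (4, 29): truth gives 0, best alternative gives 0.
Others bid (4, 30): truth gives 0, best alternative gives 0.
Others bid (4, 35): truth gives 0, best alternative gives 0.
Others bid (4, 41): truth gives 0, best alternative gives 0.
(Remaining 19 profiles checked similarly; truth is weakly best in each.)
In every case the truthful bid is at least as good as any alternative, so it is a dominant strategy.

Yes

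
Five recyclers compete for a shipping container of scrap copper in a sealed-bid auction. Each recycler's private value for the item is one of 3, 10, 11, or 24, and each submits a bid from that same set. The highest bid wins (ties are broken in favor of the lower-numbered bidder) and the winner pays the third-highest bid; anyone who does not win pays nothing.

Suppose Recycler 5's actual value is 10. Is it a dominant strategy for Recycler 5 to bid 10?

No

Consider the case where Recycler 1 bids 3, Recycler 2 bids 3, Recycler 3 bids 3 and Recycler 4 bids 10.
Truthful bid 10: loses, pays 0, utility 0.
Bid 11 instead: wins, pays 3, utility 10 - 3 = 7.
Since 7 > 0, bidding 11 is strictly better here, so truthful bidding is not dominant.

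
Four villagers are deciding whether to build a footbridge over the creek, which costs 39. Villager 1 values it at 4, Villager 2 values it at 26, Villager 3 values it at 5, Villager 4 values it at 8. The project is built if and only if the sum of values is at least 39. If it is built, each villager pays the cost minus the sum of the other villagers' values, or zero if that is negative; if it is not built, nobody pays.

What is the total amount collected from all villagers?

Total value 43 ≥ cost 39, so it is built.
Villager 1: others sum to 39; max(0, 39 - 39) = 0.
Villager 2: others sum to 17; max(0, 39 - 17) = 22.
Villager 3: others sum to 38; max(0, 39 - 38) = 1.
Villager 4: others sum to 35; max(0, 39 - 35) = 4.
Total collected = 0 + 22 + 1 + 4 = 27.

27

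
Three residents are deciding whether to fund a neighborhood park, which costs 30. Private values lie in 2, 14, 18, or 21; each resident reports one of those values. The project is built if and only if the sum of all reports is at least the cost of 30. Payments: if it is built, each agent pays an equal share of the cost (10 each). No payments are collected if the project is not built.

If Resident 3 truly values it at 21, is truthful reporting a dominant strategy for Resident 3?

Yes

Check each profile of the others' reports and compare truth against every alternative report.
Others report (2, 14): truth gives 11, best alternative gives 11.
Others report (2, 18): truth gives 11, best alternative gives 11.
Others report (2, 21): truth gives 11, best alternative gives 11.
Others report (14, 2): truth gives 11, best alternative gives 11.
Others report (14, 14): truth gives 11, best alternative gives 11.
Others report (14, 18): truth gives 11, best alternative gives 11.
(Remaining 10 profiles checked similarly; truth is weakly best in each.)
In every case the truthful report is at least as good as any alternative, so it is a dominant strategy.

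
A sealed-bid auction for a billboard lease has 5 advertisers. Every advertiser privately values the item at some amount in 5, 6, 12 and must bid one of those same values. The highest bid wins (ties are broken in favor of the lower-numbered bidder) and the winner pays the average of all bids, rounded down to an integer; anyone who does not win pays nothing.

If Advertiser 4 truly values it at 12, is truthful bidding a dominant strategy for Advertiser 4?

Consider the case where Advertiser 1 bids 5, Advertiser 2 bids 5, Advertiser 3 bids 5 and Advertiser 5 bids 5.
Truthful bid 12: wins, pays 6, utility 12 - 6 = 6.
Bid 6 instead: wins, pays 5, utility 12 - 5 = 7.
Since 7 > 6, bidding 6 is strictly better here, so truthful bidding is not dominant.

No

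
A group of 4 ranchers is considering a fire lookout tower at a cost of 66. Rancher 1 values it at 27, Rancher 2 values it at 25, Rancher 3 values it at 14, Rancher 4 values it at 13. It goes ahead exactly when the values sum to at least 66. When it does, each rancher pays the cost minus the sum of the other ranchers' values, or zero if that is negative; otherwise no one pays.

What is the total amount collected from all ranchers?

Total value 79 ≥ cost 66, so it is built.
Rancher 1: others sum to 52; max(0, 66 - 52) = 14.
Rancher 2: others sum to 54; max(0, 66 - 54) = 12.
Rancher 3: others sum to 65; max(0, 66 - 65) = 1.
Rancher 4: others sum to 66; max(0, 66 - 66) = 0.
Total collected = 14 + 12 + 1 + 0 = 27.

27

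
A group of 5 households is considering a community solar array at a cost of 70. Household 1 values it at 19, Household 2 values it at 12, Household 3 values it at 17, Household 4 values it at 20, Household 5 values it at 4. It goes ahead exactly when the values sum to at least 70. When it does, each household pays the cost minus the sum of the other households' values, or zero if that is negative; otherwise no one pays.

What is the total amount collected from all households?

Total value 72 ≥ cost 70, so it is built.
Household 1: others sum to 53; max(0, 70 - 53) = 17.
Household 2: others sum to 60; max(0, 70 - 60) = 10.
Household 3: others sum to 55; max(0, 70 - 55) = 15.
Household 4: others sum to 52; max(0, 70 - 52) = 18.
Household 5: others sum to 68; max(0, 70 - 68) = 2.
Total collected = 17 + 10 + 15 + 18 + 2 = 62.

62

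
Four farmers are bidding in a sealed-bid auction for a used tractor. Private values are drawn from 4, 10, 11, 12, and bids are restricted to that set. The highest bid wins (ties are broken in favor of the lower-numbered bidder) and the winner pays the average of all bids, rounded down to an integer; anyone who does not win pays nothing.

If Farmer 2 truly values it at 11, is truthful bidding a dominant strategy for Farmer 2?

Consider the case where Farmer 1 bids 4, Farmer 3 bids 4 and Farmer 4 bids 12.
Truthful bid 11: loses, pays 0, utility 0.
Bid 12 instead: wins, pays 8, utility 11 - 8 = 3.
Since 3 > 0, bidding 12 is strictly better here, so truthful bidding is not dominant.

No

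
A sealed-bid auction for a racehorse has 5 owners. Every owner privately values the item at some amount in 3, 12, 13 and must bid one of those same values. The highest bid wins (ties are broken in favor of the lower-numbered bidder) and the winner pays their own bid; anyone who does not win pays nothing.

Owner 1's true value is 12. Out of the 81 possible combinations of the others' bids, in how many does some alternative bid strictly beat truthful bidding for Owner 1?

1

Others bid (3, 3, 3, 3): truth gives 0; bid 3 gives 9 > 0. Violating.
Others bid (3, 3, 3, 12): truth gives 0; no alternative beats it.
Others bid (3, 3, 3, 13): truth gives 0; no alternative beats it.
(Checking all 81 profiles: 1 has a profitable deviation, 80 do not.)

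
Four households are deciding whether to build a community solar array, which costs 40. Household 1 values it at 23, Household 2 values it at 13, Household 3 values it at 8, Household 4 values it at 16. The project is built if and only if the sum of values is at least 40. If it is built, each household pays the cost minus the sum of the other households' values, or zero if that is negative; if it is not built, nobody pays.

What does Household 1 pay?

3

Total value 60 ≥ cost 40, so the project is built.
The other households' values sum to 37.
Cost minus that sum is 40 - 37 = 3.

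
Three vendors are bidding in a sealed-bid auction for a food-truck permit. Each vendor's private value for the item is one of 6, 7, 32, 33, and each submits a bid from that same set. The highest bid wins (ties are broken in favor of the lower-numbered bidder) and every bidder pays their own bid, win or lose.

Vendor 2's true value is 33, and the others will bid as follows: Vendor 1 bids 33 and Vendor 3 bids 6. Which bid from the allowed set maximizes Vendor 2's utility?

Bid 6: loses but pays 6, utility -6.
Bid 7: loses but pays 7, utility -7.
Bid 32: loses but pays 32, utility -32.
Bid 33: loses but pays 33, utility -33.
The best choice is 6 with utility -6.

6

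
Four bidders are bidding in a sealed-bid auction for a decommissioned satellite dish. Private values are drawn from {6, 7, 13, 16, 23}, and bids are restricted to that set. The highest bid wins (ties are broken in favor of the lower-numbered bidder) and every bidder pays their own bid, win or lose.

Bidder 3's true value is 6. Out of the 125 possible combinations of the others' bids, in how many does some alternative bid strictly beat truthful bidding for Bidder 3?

2

Others bid (6, 6, 6): truth gives -6; bid 7 gives -1 > -6. Violating.
Others bid (6, 6, 7): truth gives -6; bid 7 gives -1 > -6. Violating.
Others bid (6, 6, 13): truth gives -6; no alternative beats it.
Others bid (6, 6, 16): truth gives -6; no alternative beats it.
(Checking all 125 profiles: 2 have a profitable deviation, 123 do not.)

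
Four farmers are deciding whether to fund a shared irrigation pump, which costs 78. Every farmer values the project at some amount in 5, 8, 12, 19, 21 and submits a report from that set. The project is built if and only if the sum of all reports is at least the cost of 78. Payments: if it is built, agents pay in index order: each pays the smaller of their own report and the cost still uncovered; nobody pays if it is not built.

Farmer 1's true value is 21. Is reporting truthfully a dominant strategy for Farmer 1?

No

Consider the case where Farmer 2 reports 19, Farmer 3 reports 19 and Farmer 4 reports 21.
Truthful report 21: project built, pays 21, utility 21 - 21 = 0.
Report 19 instead: project built, pays 19, utility 21 - 19 = 2.
Since 2 > 0, reporting 19 is strictly better here, so truthful reporting is not dominant.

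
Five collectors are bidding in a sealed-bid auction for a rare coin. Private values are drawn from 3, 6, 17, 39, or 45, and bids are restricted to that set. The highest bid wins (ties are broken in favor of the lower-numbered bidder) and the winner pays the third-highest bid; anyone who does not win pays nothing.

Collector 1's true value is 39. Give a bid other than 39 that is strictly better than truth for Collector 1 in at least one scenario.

Suppose Collector 2 bids 3, Collector 3 bids 3, Collector 4 bids 3 and Collector 5 bids 45.
Bid 39: loses, pays 0, utility 0.
Bid 45: wins, pays 3, utility 39 - 3 = 36.
So bidding 45 beats truth here (36 > 0).

45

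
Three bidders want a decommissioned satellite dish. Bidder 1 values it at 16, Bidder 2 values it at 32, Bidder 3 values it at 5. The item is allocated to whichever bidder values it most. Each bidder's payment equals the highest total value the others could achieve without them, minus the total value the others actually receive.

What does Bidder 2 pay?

16

Bidder 2 has the highest value and receives the item.
Without Bidder 2, the item would go to the next-highest value, 16, so the others could achieve 16.
With Bidder 2 present and winning, the others receive nothing, so their total is 0.
Payment = 16 - 0 = 16.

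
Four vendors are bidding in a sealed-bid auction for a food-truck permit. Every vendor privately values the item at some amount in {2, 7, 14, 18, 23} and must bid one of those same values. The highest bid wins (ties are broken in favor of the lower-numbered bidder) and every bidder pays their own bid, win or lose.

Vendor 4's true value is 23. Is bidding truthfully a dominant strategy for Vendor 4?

Consider the case where Vendor 1 bids 2, Vendor 2 bids 2 and Vendor 3 bids 2.
Truthful bid 23: wins, pays 23, utility 23 - 23 = 0.
Bid 7 instead: wins, pays 7, utility 23 - 7 = 16.
Since 16 > 0, bidding 7 is strictly better here, so truthful bidding is not dominant.

No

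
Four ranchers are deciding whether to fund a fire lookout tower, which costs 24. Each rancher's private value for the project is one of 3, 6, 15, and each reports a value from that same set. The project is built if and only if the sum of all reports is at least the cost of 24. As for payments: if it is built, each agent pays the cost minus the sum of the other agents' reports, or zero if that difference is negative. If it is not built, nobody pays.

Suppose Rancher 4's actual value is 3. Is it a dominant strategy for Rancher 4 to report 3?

Yes

Check each profile of the others' reports and compare truth against every alternative report.
Others report (6, 6, 6): truth gives 0, best alternative gives -3.
Others report (3, 6, 15): truth gives 3, best alternative gives 3.
Others report (3, 15, 6): truth gives 3, best alternative gives 3.
Others report (3, 15, 15): truth gives 3, best alternative gives 3.
Others report (6, 3, 15): truth gives 3, best alternative gives 3.
Others report (6, 6, 15): truth gives 3, best alternative gives 3.
(Remaining 21 profiles checked similarly; truth is weakly best in each.)
In every case the truthful report is at least as good as any alternative, so it is a dominant strategy.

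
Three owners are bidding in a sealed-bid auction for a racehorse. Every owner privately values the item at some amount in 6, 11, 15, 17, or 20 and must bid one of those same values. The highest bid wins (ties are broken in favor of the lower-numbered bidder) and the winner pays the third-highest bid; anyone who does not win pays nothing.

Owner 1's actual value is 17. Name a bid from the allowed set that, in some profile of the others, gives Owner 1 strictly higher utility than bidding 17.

Suppose Owner 2 bids 6 and Owner 3 bids 20.
Bid 17: loses, pays 0, utility 0.
Bid 20: wins, pays 6, utility 17 - 6 = 11.
So bidding 20 beats truth here (11 > 0).

20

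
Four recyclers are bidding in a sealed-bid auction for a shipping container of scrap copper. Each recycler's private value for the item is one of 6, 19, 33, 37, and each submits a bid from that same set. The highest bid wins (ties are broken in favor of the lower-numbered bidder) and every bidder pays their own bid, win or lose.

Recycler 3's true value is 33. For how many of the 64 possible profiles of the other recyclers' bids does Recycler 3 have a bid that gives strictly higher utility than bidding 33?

Others bid (6, 6, 6): truth gives 0; bid 19 gives 14 > 0. Violating.
Others bid (6, 6, 19): truth gives 0; bid 19 gives 14 > 0. Violating.
Others bid (6, 6, 37): truth gives -33; bid 37 gives -4 > -33. Violating.
Others bid (6, 19, 37): truth gives -33; bid 37 gives -4 > -33. Violating.
Others bid (6, 6, 33): truth gives 0; no alternative beats it.
Others bid (6, 19, 6): truth gives 0; no alternative beats it.
(Checking all 64 profiles: 54 have a profitable deviation, 10 do not.)

54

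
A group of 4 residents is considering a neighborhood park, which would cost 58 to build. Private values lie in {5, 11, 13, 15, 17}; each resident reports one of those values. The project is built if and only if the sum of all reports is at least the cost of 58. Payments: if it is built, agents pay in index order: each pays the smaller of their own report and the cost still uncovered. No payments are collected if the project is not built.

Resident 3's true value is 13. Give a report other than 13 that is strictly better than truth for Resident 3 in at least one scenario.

Suppose Resident 1 reports 13, Resident 2 reports 17 and Resident 4 reports 17.
Report 13: project built, pays 13, utility 13 - 13 = 0.
Report 11: project built, pays 11, utility 13 - 11 = 2.
So reporting 11 beats truth here (2 > 0).

11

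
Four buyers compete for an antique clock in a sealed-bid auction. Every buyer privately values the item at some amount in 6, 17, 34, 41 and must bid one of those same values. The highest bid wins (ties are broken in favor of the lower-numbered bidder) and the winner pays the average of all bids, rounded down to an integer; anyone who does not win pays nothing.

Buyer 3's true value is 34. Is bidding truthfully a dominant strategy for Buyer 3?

No

Consider the case where Buyer 1 bids 6, Buyer 2 bids 6 and Buyer 4 bids 6.
Truthful bid 34: wins, pays 13, utility 34 - 13 = 21.
Bid 17 instead: wins, pays 8, utility 34 - 8 = 26.
Since 26 > 21, bidding 17 is strictly better here, so truthful bidding is not dominant.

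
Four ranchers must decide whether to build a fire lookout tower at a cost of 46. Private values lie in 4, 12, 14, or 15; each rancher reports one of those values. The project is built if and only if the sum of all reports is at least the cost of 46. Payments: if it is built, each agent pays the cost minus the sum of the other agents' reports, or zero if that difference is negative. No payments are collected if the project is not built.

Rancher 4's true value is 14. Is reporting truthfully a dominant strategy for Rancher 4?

Check each profile of the others' reports and compare truth against every alternative report.
Others report (15, 15, 15): truth gives 13, best alternative gives 13.
Others report (14, 15, 15): truth gives 12, best alternative gives 12.
Others report (15, 14, 15): truth gives 12, best alternative gives 12.
Others report (15, 15, 14): truth gives 12, best alternative gives 12.
Others report (14, 14, 15): truth gives 11, best alternative gives 11.
Others report (14, 15, 14): truth gives 11, best alternative gives 11.
(Remaining 58 profiles checked similarly; truth is weakly best in each.)
In every case the truthful report is at least as good as any alternative, so it is a dominant strategy.

Yes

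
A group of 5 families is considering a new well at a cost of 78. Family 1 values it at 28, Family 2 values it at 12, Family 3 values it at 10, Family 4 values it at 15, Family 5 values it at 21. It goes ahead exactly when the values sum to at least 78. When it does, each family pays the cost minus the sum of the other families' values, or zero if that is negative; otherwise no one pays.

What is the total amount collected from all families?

Total value 86 ≥ cost 78, so it is built.
Family 1: others sum to 58; max(0, 78 - 58) = 20.
Family 2: others sum to 74; max(0, 78 - 74) = 4.
Family 3: others sum to 76; max(0, 78 - 76) = 2.
Family 4: others sum to 71; max(0, 78 - 71) = 7.
Family 5: others sum to 65; max(0, 78 - 65) = 13.
Total collected = 20 + 4 + 2 + 7 + 13 = 46.

46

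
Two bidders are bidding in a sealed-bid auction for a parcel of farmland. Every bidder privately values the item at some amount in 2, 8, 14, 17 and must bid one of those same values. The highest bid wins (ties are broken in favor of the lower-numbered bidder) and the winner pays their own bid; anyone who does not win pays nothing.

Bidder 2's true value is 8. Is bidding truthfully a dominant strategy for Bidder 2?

Yes

Check each profile of the others' bids and compare truth against every alternative bid.
Others bid (2): truth gives 0, best alternative gives 0.
Others bid (8): truth gives 0, best alternative gives 0.
Others bid (14): truth gives 0, best alternative gives 0.
Others bid (17): truth gives 0, best alternative gives 0.
In every case the truthful bid is at least as good as any alternative, so it is a dominant strategy.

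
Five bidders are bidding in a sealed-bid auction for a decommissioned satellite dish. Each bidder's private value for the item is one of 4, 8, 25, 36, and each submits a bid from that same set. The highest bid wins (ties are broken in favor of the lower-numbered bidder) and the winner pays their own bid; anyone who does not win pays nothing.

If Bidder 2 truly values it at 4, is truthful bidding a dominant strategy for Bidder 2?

Yes

Check each profile of the others' bids and compare truth against every alternative bid.
Others bid (4, 4, 4, 4): truth gives 0, best alternative gives -4.
Others bid (4, 4, 4, 8): truth gives 0, best alternative gives -4.
Others bid (4, 4, 8, 4): truth gives 0, best alternative gives -4.
Others bid (4, 4, 8, 8): truth gives 0, best alternative gives -4.
Others bid (4, 8, 4, 4): truth gives 0, best alternative gives -4.
Others bid (4, 8, 4, 8): truth gives 0, best alternative gives -4.
(Remaining 250 profiles checked similarly; truth is weakly best in each.)
In every case the truthful bid is at least as good as any alternative, so it is a dominant strategy.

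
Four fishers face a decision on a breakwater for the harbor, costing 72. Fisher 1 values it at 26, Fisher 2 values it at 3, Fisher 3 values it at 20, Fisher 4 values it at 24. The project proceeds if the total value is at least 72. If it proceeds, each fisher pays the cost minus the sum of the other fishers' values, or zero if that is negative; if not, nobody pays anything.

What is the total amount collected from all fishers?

69

Total value 73 ≥ cost 72, so it is built.
Fisher 1: others sum to 47; max(0, 72 - 47) = 25.
Fisher 2: others sum to 70; max(0, 72 - 70) = 2.
Fisher 3: others sum to 53; max(0, 72 - 53) = 19.
Fisher 4: others sum to 49; max(0, 72 - 49) = 23.
Total collected = 25 + 2 + 19 + 23 = 69.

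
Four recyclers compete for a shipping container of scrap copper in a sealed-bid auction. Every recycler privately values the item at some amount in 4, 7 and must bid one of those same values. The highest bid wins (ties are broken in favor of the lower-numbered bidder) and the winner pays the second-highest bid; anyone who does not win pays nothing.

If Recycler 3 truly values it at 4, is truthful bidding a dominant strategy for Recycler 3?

Yes

Check each profile of the others' bids and compare truth against every alternative bid.
Others bid (4, 4, 7): truth gives 0, best alternative gives -3.
Others bid (4, 4, 4): truth gives 0, best alternative gives 0.
Others bid (4, 7, 4): truth gives 0, best alternative gives 0.
Others bid (4, 7, 7): truth gives 0, best alternative gives 0.
Others bid (7, 4, 4): truth gives 0, best alternative gives 0.
Others bid (7, 4, 7): truth gives 0, best alternative gives 0.
(Remaining 2 profiles checked similarly; truth is weakly best in each.)
In every case the truthful bid is at least as good as any alternative, so it is a dominant strategy.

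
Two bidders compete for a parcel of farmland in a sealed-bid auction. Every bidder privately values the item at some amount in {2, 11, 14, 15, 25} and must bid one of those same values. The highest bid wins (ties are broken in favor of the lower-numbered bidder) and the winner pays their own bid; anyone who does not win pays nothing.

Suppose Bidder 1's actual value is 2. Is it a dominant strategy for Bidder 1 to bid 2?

Yes

Check each profile of the others' bids and compare truth against every alternative bid.
Others bid (2): truth gives 0, best alternative gives -9.
Others bid (11): truth gives 0, best alternative gives -9.
Others bid (14): truth gives 0, best alternative gives 0.
Others bid (15): truth gives 0, best alternative gives 0.
Others bid (25): truth gives 0, best alternative gives 0.
In every case the truthful bid is at least as good as any alternative, so it is a dominant strategy.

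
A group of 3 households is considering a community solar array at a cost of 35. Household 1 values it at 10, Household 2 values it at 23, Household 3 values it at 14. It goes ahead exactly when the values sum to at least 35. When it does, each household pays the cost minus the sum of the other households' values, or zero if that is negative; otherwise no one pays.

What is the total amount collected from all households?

13

Total value 47 ≥ cost 35, so it is built.
Household 1: others sum to 37; max(0, 35 - 37) = 0.
Household 2: others sum to 24; max(0, 35 - 24) = 11.
Household 3: others sum to 33; max(0, 35 - 33) = 2.
Total collected = 0 + 11 + 2 = 13.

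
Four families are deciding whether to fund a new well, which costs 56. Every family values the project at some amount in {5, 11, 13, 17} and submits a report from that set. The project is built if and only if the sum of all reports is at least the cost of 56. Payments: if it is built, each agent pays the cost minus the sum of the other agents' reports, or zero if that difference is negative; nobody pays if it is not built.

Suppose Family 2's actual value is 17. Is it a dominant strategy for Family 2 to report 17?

Yes

Check each profile of the others' reports and compare truth against every alternative report.
Others report (11, 13, 17): truth gives 2, best alternative gives 0.
Others report (11, 17, 13): truth gives 2, best alternative gives 0.
Others report (13, 11, 17): truth gives 2, best alternative gives 0.
Others report (13, 17, 11): truth gives 2, best alternative gives 0.
Others report (17, 11, 13): truth gives 2, best alternative gives 0.
Others report (17, 13, 11): truth gives 2, best alternative gives 0.
(Remaining 58 profiles checked similarly; truth is weakly best in each.)
In every case the truthful report is at least as good as any alternative, so it is a dominant strategy.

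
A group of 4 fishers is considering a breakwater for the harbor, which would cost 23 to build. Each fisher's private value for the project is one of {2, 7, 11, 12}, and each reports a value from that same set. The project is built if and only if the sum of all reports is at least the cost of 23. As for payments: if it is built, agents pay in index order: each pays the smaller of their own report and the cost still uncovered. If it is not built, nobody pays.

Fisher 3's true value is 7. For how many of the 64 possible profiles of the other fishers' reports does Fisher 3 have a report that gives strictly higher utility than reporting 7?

Others report (2, 7, 12): truth gives 0; report 2 gives 5 > 0. Violating.
Others report (2, 11, 11): truth gives 0; report 2 gives 5 > 0. Violating.
Others report (2, 11, 12): truth gives 0; report 2 gives 5 > 0. Violating.
Others report (2, 12, 7): truth gives 0; report 2 gives 5 > 0. Violating.
Others report (2, 2, 2): truth gives 0; no alternative beats it.
Others report (2, 2, 7): truth gives 0; no alternative beats it.
(Checking all 64 profiles: 29 have a profitable deviation, 35 do not.)

29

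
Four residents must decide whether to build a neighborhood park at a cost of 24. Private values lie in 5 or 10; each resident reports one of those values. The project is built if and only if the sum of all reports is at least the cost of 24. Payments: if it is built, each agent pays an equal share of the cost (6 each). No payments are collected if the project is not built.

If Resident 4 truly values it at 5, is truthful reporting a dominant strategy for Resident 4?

Yes

Check each profile of the others' reports and compare truth against every alternative report.
Others report (5, 5, 5): truth gives 0, best alternative gives -1.
Others report (5, 5, 10): truth gives -1, best alternative gives -1.
Others report (5, 10, 5): truth gives -1, best alternative gives -1.
Others report (5, 10, 10): truth gives -1, best alternative gives -1.
Others report (10, 5, 5): truth gives -1, best alternative gives -1.
Others report (10, 5, 10): truth gives -1, best alternative gives -1.
(Remaining 2 profiles checked similarly; truth is weakly best in each.)
In every case the truthful report is at least as good as any alternative, so it is a dominant strategy.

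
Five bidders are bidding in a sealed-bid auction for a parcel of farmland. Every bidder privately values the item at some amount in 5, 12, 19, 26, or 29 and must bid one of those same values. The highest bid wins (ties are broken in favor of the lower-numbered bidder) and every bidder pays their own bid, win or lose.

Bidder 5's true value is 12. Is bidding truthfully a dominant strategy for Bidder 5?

No

Consider the case where Bidder 1 bids 5, Bidder 2 bids 5, Bidder 3 bids 5 and Bidder 4 bids 12.
Truthful bid 12: loses but pays 12, utility -12.
Bid 5 instead: loses but pays 5, utility -5.
Since -5 > -12, bidding 5 is strictly better here, so truthful bidding is not dominant.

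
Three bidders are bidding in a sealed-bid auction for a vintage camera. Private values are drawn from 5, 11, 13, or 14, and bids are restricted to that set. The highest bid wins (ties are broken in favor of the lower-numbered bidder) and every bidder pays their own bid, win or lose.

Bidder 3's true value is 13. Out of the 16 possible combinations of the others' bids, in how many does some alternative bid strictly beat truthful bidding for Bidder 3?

13

Others bid (5, 5): truth gives 0; bid 11 gives 2 > 0. Violating.
Others bid (5, 13): truth gives -13; bid 14 gives -1 > -13. Violating.
Others bid (5, 14): truth gives -13; bid 5 gives -5 > -13. Violating.
Others bid (11, 13): truth gives -13; bid 14 gives -1 > -13. Violating.
Others bid (5, 11): truth gives 0; no alternative beats it.
Others bid (11, 5): truth gives 0; no alternative beats it.
(Checking all 16 profiles: 13 have a profitable deviation, 3 do not.)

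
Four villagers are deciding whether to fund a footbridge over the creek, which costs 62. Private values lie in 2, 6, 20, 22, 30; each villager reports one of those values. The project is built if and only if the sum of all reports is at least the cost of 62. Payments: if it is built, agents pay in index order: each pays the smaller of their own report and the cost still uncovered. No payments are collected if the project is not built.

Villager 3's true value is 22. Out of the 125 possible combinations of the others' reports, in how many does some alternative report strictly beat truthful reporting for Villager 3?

69

Others report (2, 20, 20): truth gives 0; report 20 gives 2 > 0. Violating.
Others report (2, 20, 22): truth gives 0; report 20 gives 2 > 0. Violating.
Others report (2, 20, 30): truth gives 0; report 20 gives 2 > 0. Violating.
Others report (2, 22, 20): truth gives 0; report 20 gives 2 > 0. Violating.
Others report (2, 2, 2): truth gives 0; no alternative beats it.
Others report (2, 2, 6): truth gives 0; no alternative beats it.
(Checking all 125 profiles: 69 have a profitable deviation, 56 do not.)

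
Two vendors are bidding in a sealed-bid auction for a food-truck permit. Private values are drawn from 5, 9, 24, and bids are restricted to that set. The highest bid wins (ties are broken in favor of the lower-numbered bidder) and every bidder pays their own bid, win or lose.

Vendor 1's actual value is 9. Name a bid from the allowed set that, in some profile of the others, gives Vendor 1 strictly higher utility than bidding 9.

5

Suppose Vendor 2 bids 5.
Bid 9: wins, pays 9, utility 9 - 9 = 0.
Bid 5: wins, pays 5, utility 9 - 5 = 4.
So bidding 5 beats truth here (4 > 0).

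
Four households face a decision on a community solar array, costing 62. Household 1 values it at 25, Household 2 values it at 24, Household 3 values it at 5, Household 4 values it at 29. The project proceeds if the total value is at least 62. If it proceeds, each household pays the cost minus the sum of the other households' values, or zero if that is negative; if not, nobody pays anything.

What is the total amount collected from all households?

15

Total value 83 ≥ cost 62, so it is built.
Household 1: others sum to 58; max(0, 62 - 58) = 4.
Household 2: others sum to 59; max(0, 62 - 59) = 3.
Household 3: others sum to 78; max(0, 62 - 78) = 0.
Household 4: others sum to 54; max(0, 62 - 54) = 8.
Total collected = 4 + 3 + 0 + 8 = 15.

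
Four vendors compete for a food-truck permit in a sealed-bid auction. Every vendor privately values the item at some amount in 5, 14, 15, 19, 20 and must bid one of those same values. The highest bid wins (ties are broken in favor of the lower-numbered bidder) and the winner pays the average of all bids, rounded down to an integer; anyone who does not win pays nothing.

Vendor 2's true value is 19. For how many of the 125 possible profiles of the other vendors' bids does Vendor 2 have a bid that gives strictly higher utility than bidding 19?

Others bid (5, 5, 5): truth gives 11; bid 14 gives 12 > 11. Violating.
Others bid (5, 5, 14): truth gives 9; bid 14 gives 10 > 9. Violating.
Others bid (5, 5, 15): truth gives 8; bid 15 gives 9 > 8. Violating.
Others bid (5, 5, 20): truth gives 0; bid 20 gives 7 > 0. Violating.
Others bid (5, 5, 19): truth gives 7; no alternative beats it.
Others bid (5, 14, 19): truth gives 5; no alternative beats it.
(Checking all 125 profiles: 66 have a profitable deviation, 59 do not.)

66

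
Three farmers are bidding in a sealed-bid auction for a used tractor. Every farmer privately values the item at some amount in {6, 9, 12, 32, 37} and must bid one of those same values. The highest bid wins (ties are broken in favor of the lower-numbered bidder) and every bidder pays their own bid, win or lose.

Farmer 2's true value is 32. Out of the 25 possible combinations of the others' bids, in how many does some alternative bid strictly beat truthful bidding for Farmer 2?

19

Others bid (6, 6): truth gives 0; bid 9 gives 23 > 0. Violating.
Others bid (6, 9): truth gives 0; bid 9 gives 23 > 0. Violating.
Others bid (6, 12): truth gives 0; bid 12 gives 20 > 0. Violating.
Others bid (6, 37): truth gives -32; bid 37 gives -5 > -32. Violating.
Others bid (6, 32): truth gives 0; no alternative beats it.
Others bid (9, 32): truth gives 0; no alternative beats it.
(Checking all 25 profiles: 19 have a profitable deviation, 6 do not.)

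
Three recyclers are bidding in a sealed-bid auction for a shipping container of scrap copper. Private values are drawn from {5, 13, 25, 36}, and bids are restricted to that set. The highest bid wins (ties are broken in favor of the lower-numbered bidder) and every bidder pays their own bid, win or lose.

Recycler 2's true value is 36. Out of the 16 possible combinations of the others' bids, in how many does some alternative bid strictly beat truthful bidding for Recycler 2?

10

Others bid (5, 5): truth gives 0; bid 13 gives 23 > 0. Violating.
Others bid (5, 13): truth gives 0; bid 13 gives 23 > 0. Violating.
Others bid (5, 25): truth gives 0; bid 25 gives 11 > 0. Violating.
Others bid (13, 5): truth gives 0; bid 25 gives 11 > 0. Violating.
Others bid (5, 36): truth gives 0; no alternative beats it.
Others bid (13, 36): truth gives 0; no alternative beats it.
(Checking all 16 profiles: 10 have a profitable deviation, 6 do not.)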